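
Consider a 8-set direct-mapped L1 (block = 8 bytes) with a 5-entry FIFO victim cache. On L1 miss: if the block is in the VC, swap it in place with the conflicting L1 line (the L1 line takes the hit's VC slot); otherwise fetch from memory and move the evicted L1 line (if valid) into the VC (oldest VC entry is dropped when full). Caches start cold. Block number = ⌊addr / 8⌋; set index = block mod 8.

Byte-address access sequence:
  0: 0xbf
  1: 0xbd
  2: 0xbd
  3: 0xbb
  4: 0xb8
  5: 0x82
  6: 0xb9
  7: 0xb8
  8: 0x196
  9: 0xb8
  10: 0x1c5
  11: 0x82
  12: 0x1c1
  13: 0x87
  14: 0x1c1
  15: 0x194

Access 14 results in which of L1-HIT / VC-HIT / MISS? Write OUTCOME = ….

#0 0xbf→b23/s7 MISS; vc=[]
#1 0xbd→b23/s7 L1-HIT; vc=[]
#2 0xbd→b23/s7 L1-HIT; vc=[]
#3 0xbb→b23/s7 L1-HIT; vc=[]
#4 0xb8→b23/s7 L1-HIT; vc=[]
#5 0x82→b16/s0 MISS; vc=[]
#6 0xb9→b23/s7 L1-HIT; vc=[]
#7 0xb8→b23/s7 L1-HIT; vc=[]
#8 0x196→b50/s2 MISS; vc=[]
#9 0xb8→b23/s7 L1-HIT; vc=[]
#10 0x1c5→b56/s0 MISS; vc=[16]
#11 0x82→b16/s0 VC-HIT; vc=[56]
#12 0x1c1→b56/s0 VC-HIT; vc=[16]
#13 0x87→b16/s0 VC-HIT; vc=[56]
#14 0x1c1→b56/s0 VC-HIT; vc=[16]
#15 0x194→b50/s2 L1-HIT; vc=[16]

OUTCOME = VC-HIT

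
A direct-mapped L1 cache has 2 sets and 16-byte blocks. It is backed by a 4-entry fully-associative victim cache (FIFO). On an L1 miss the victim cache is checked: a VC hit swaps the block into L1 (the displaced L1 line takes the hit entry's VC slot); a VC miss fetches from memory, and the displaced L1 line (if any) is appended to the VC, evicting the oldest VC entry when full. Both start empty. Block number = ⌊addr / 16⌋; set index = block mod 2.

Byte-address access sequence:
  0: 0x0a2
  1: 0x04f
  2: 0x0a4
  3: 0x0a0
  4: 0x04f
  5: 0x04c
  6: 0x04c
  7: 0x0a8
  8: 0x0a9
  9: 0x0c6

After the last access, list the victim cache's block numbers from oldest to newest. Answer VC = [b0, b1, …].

VC = [4, 10]

0: 0xa2 (blk 10, set 0) → MISS  vc=[]
1: 0x4f (blk 4, set 0) → MISS  vc=[10]
2: 0xa4 (blk 10, set 0) → VC-HIT  vc=[4]
3: 0xa0 (blk 10, set 0) → L1-HIT  vc=[4]
4: 0x4f (blk 4, set 0) → VC-HIT  vc=[10]
5: 0x4c (blk 4, set 0) → L1-HIT  vc=[10]
6: 0x4c (blk 4, set 0) → L1-HIT  vc=[10]
7: 0xa8 (blk 10, set 0) → VC-HIT  vc=[4]
8: 0xa9 (blk 10, set 0) → L1-HIT  vc=[4]
9: 0xc6 (blk 12, set 0) → MISS  vc=[4, 10]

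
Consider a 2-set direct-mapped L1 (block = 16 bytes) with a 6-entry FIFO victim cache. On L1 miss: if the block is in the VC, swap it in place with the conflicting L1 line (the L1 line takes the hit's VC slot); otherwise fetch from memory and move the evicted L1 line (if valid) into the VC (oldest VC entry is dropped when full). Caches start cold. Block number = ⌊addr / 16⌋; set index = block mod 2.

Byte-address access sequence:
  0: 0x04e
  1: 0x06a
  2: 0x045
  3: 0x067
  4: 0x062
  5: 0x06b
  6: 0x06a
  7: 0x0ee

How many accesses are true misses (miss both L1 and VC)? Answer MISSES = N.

0: 0x4e (blk 4, set 0) → MISS  vc=[]
1: 0x6a (blk 6, set 0) → MISS  vc=[4]
2: 0x45 (blk 4, set 0) → VC-HIT  vc=[6]
3: 0x67 (blk 6, set 0) → VC-HIT  vc=[4]
4: 0x62 (blk 6, set 0) → L1-HIT  vc=[4]
5: 0x6b (blk 6, set 0) → L1-HIT  vc=[4]
6: 0x6a (blk 6, set 0) → L1-HIT  vc=[4]
7: 0xee (blk 14, set 0) → MISS  vc=[4, 6]

MISSES = 3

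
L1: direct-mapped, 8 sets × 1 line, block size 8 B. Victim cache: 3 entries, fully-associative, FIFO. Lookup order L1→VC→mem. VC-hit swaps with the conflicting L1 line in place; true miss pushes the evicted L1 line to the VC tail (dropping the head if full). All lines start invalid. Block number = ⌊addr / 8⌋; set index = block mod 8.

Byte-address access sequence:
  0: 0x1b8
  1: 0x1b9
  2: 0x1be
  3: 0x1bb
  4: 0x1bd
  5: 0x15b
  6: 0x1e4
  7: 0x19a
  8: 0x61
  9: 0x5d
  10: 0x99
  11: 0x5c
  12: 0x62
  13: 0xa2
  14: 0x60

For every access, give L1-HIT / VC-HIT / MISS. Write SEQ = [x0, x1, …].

SEQ = [MISS, L1-HIT, L1-HIT, L1-HIT, L1-HIT, MISS, MISS, MISS, MISS, MISS, MISS, VC-HIT, L1-HIT, MISS, VC-HIT]

0: 0x1b8 (blk 55, set 7) → MISS  vc=[]
1: 0x1b9 (blk 55, set 7) → L1-HIT  vc=[]
2: 0x1be (blk 55, set 7) → L1-HIT  vc=[]
3: 0x1bb (blk 55, set 7) → L1-HIT  vc=[]
4: 0x1bd (blk 55, set 7) → L1-HIT  vc=[]
5: 0x15b (blk 43, set 3) → MISS  vc=[]
6: 0x1e4 (blk 60, set 4) → MISS  vc=[]
7: 0x19a (blk 51, set 3) → MISS  vc=[43]
8: 0x61 (blk 12, set 4) → MISS  vc=[43, 60]
9: 0x5d (blk 11, set 3) → MISS  vc=[43, 60, 51]
10: 0x99 (blk 19, set 3) → MISS  vc=[60, 51, 11]
11: 0x5c (blk 11, set 3) → VC-HIT  vc=[60, 51, 19]
12: 0x62 (blk 12, set 4) → L1-HIT  vc=[60, 51, 19]
13: 0xa2 (blk 20, set 4) → MISS  vc=[51, 19, 12]
14: 0x60 (blk 12, set 4) → VC-HIT  vc=[51, 19, 20]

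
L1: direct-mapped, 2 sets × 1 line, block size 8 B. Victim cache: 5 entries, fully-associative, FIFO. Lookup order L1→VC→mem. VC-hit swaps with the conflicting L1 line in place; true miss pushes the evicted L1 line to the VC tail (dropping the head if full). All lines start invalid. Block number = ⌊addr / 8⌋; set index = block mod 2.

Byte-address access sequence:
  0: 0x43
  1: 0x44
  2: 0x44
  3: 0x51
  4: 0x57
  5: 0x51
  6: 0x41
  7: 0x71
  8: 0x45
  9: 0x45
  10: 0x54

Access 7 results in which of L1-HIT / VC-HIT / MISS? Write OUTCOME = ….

OUTCOME = MISS

#0 0x43→b8/s0 MISS; vc=[]
#1 0x44→b8/s0 L1-HIT; vc=[]
#2 0x44→b8/s0 L1-HIT; vc=[]
#3 0x51→b10/s0 MISS; vc=[8]
#4 0x57→b10/s0 L1-HIT; vc=[8]
#5 0x51→b10/s0 L1-HIT; vc=[8]
#6 0x41→b8/s0 VC-HIT; vc=[10]
#7 0x71→b14/s0 MISS; vc=[10,8]
#8 0x45→b8/s0 VC-HIT; vc=[10,14]
#9 0x45→b8/s0 L1-HIT; vc=[10,14]
#10 0x54→b10/s0 VC-HIT; vc=[8,14]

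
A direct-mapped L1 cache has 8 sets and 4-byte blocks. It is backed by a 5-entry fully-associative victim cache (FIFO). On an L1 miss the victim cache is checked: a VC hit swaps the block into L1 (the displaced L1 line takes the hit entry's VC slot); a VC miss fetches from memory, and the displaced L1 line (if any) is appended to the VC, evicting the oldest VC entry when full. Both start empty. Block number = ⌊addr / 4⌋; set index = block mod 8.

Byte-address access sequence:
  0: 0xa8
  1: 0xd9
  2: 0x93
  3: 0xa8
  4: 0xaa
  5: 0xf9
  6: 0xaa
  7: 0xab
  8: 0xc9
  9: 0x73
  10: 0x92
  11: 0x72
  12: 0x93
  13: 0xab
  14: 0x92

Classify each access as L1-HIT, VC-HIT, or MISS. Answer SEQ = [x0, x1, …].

SEQ = [MISS, MISS, MISS, L1-HIT, L1-HIT, MISS, L1-HIT, L1-HIT, MISS, MISS, VC-HIT, VC-HIT, VC-HIT, VC-HIT, L1-HIT]

  [0] addr=0xa8 blk=42 s=2: MISS | VC []
  [1] addr=0xd9 blk=54 s=6: MISS | VC []
  [2] addr=0x93 blk=36 s=4: MISS | VC []
  [3] addr=0xa8 blk=42 s=2: L1-HIT | VC []
  [4] addr=0xaa blk=42 s=2: L1-HIT | VC []
  [5] addr=0xf9 blk=62 s=6: MISS | VC [54]
  [6] addr=0xaa blk=42 s=2: L1-HIT | VC [54]
  [7] addr=0xab blk=42 s=2: L1-HIT | VC [54]
  [8] addr=0xc9 blk=50 s=2: MISS | VC [54, 42]
  [9] addr=0x73 blk=28 s=4: MISS | VC [54, 42, 36]
  [10] addr=0x92 blk=36 s=4: VC-HIT | VC [54, 42, 28]
  [11] addr=0x72 blk=28 s=4: VC-HIT | VC [54, 42, 36]
  [12] addr=0x93 blk=36 s=4: VC-HIT | VC [54, 42, 28]
  [13] addr=0xab blk=42 s=2: VC-HIT | VC [54, 50, 28]
  [14] addr=0x92 blk=36 s=4: L1-HIT | VC [54, 50, 28]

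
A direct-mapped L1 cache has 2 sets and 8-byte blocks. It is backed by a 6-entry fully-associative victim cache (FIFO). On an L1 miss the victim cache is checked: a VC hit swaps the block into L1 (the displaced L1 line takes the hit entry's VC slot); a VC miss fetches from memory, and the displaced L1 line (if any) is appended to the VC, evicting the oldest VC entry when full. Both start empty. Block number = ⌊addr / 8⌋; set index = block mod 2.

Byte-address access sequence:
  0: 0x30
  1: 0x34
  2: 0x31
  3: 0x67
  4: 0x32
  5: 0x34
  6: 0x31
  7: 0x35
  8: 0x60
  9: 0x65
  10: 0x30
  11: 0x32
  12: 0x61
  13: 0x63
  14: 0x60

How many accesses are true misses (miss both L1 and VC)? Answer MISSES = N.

0: 0x30 (blk 6, set 0) → MISS  vc=[]
1: 0x34 (blk 6, set 0) → L1-HIT  vc=[]
2: 0x31 (blk 6, set 0) → L1-HIT  vc=[]
3: 0x67 (blk 12, set 0) → MISS  vc=[6]
4: 0x32 (blk 6, set 0) → VC-HIT  vc=[12]
5: 0x34 (blk 6, set 0) → L1-HIT  vc=[12]
6: 0x31 (blk 6, set 0) → L1-HIT  vc=[12]
7: 0x35 (blk 6, set 0) → L1-HIT  vc=[12]
8: 0x60 (blk 12, set 0) → VC-HIT  vc=[6]
9: 0x65 (blk 12, set 0) → L1-HIT  vc=[6]
10: 0x30 (blk 6, set 0) → VC-HIT  vc=[12]
11: 0x32 (blk 6, set 0) → L1-HIT  vc=[12]
12: 0x61 (blk 12, set 0) → VC-HIT  vc=[6]
13: 0x63 (blk 12, set 0) → L1-HIT  vc=[6]
14: 0x60 (blk 12, set 0) → L1-HIT  vc=[6]

MISSES = 2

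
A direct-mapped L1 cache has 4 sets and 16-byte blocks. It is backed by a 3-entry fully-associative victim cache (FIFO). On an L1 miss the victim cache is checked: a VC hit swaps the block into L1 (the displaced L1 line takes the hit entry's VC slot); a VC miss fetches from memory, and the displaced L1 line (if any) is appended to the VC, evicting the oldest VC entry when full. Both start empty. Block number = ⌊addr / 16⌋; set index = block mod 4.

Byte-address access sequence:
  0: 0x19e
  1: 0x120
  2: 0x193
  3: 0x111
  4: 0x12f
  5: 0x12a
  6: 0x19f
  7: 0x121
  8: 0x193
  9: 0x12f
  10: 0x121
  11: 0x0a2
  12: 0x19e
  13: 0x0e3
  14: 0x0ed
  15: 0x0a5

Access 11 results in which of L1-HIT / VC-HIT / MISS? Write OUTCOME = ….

OUTCOME = MISS

#0 0x19e→b25/s1 MISS; vc=[]
#1 0x120→b18/s2 MISS; vc=[]
#2 0x193→b25/s1 L1-HIT; vc=[]
#3 0x111→b17/s1 MISS; vc=[25]
#4 0x12f→b18/s2 L1-HIT; vc=[25]
#5 0x12a→b18/s2 L1-HIT; vc=[25]
#6 0x19f→b25/s1 VC-HIT; vc=[17]
#7 0x121→b18/s2 L1-HIT; vc=[17]
#8 0x193→b25/s1 L1-HIT; vc=[17]
#9 0x12f→b18/s2 L1-HIT; vc=[17]
#10 0x121→b18/s2 L1-HIT; vc=[17]
#11 0xa2→b10/s2 MISS; vc=[17,18]
#12 0x19e→b25/s1 L1-HIT; vc=[17,18]
#13 0xe3→b14/s2 MISS; vc=[17,18,10]
#14 0xed→b14/s2 L1-HIT; vc=[17,18,10]
#15 0xa5→b10/s2 VC-HIT; vc=[17,18,14]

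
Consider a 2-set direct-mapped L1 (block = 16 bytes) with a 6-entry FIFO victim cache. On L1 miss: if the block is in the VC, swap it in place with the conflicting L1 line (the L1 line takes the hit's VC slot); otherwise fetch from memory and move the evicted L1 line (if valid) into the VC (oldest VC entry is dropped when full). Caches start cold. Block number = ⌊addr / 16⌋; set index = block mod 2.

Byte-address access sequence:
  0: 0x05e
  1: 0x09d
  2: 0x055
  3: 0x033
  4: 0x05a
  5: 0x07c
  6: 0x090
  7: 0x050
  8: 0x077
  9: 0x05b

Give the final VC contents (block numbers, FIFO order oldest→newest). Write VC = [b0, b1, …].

0: 0x5e (blk 5, set 1) → MISS  vc=[]
1: 0x9d (blk 9, set 1) → MISS  vc=[5]
2: 0x55 (blk 5, set 1) → VC-HIT  vc=[9]
3: 0x33 (blk 3, set 1) → MISS  vc=[9, 5]
4: 0x5a (blk 5, set 1) → VC-HIT  vc=[9, 3]
5: 0x7c (blk 7, set 1) → MISS  vc=[9, 3, 5]
6: 0x90 (blk 9, set 1) → VC-HIT  vc=[7, 3, 5]
7: 0x50 (blk 5, set 1) → VC-HIT  vc=[7, 3, 9]
8: 0x77 (blk 7, set 1) → VC-HIT  vc=[5, 3, 9]
9: 0x5b (blk 5, set 1) → VC-HIT  vc=[7, 3, 9]

VC = [7, 3, 9]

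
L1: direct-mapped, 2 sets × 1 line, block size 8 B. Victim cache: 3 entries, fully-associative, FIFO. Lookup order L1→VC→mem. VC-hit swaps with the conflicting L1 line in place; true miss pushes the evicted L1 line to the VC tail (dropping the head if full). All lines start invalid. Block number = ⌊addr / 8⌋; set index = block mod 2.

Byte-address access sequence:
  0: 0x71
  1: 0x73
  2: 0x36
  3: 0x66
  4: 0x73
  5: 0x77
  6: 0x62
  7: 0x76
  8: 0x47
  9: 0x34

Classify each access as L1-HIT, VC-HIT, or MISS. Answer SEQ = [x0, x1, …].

0: 0x71 (blk 14, set 0) → MISS  vc=[]
1: 0x73 (blk 14, set 0) → L1-HIT  vc=[]
2: 0x36 (blk 6, set 0) → MISS  vc=[14]
3: 0x66 (blk 12, set 0) → MISS  vc=[14, 6]
4: 0x73 (blk 14, set 0) → VC-HIT  vc=[12, 6]
5: 0x77 (blk 14, set 0) → L1-HIT  vc=[12, 6]
6: 0x62 (blk 12, set 0) → VC-HIT  vc=[14, 6]
7: 0x76 (blk 14, set 0) → VC-HIT  vc=[12, 6]
8: 0x47 (blk 8, set 0) → MISS  vc=[12, 6, 14]
9: 0x34 (blk 6, set 0) → VC-HIT  vc=[12, 8, 14]

SEQ = [MISS, L1-HIT, MISS, MISS, VC-HIT, L1-HIT, VC-HIT, VC-HIT, MISS, VC-HIT]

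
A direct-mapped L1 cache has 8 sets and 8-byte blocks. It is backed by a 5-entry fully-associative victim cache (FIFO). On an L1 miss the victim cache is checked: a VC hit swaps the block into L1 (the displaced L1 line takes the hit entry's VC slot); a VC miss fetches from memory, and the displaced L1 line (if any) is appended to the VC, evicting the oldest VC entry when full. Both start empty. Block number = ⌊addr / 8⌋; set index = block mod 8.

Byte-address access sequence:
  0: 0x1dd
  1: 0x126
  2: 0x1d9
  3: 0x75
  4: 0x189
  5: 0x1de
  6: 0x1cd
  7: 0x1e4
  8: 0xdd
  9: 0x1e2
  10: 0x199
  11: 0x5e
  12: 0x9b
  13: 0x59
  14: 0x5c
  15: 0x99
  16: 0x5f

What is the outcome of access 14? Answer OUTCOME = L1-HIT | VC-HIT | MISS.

0: 0x1dd (blk 59, set 3) → MISS  vc=[]
1: 0x126 (blk 36, set 4) → MISS  vc=[]
2: 0x1d9 (blk 59, set 3) → L1-HIT  vc=[]
3: 0x75 (blk 14, set 6) → MISS  vc=[]
4: 0x189 (blk 49, set 1) → MISS  vc=[]
5: 0x1de (blk 59, set 3) → L1-HIT  vc=[]
6: 0x1cd (blk 57, set 1) → MISS  vc=[49]
7: 0x1e4 (blk 60, set 4) → MISS  vc=[49, 36]
8: 0xdd (blk 27, set 3) → MISS  vc=[49, 36, 59]
9: 0x1e2 (blk 60, set 4) → L1-HIT  vc=[49, 36, 59]
10: 0x199 (blk 51, set 3) → MISS  vc=[49, 36, 59, 27]
11: 0x5e (blk 11, set 3) → MISS  vc=[49, 36, 59, 27, 51]
12: 0x9b (blk 19, set 3) → MISS  vc=[36, 59, 27, 51, 11]
13: 0x59 (blk 11, set 3) → VC-HIT  vc=[36, 59, 27, 51, 19]
14: 0x5c (blk 11, set 3) → L1-HIT  vc=[36, 59, 27, 51, 19]
15: 0x99 (blk 19, set 3) → VC-HIT  vc=[36, 59, 27, 51, 11]
16: 0x5f (blk 11, set 3) → VC-HIT  vc=[36, 59, 27, 51, 19]

OUTCOME = L1-HIT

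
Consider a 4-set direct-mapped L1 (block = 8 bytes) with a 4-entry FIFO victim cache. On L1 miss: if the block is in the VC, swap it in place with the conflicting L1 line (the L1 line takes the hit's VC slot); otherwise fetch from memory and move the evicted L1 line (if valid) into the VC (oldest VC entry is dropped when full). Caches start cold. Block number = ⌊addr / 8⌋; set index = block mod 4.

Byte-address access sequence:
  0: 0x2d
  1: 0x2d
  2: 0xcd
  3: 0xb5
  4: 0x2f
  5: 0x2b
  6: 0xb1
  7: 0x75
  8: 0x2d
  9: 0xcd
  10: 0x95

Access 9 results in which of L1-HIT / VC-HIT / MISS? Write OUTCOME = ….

  [0] addr=0x2d blk=5 s=1: MISS | VC []
  [1] addr=0x2d blk=5 s=1: L1-HIT | VC []
  [2] addr=0xcd blk=25 s=1: MISS | VC [5]
  [3] addr=0xb5 blk=22 s=2: MISS | VC [5]
  [4] addr=0x2f blk=5 s=1: VC-HIT | VC [25]
  [5] addr=0x2b blk=5 s=1: L1-HIT | VC [25]
  [6] addr=0xb1 blk=22 s=2: L1-HIT | VC [25]
  [7] addr=0x75 blk=14 s=2: MISS | VC [25, 22]
  [8] addr=0x2d blk=5 s=1: L1-HIT | VC [25, 22]
  [9] addr=0xcd blk=25 s=1: VC-HIT | VC [5, 22]
  [10] addr=0x95 blk=18 s=2: MISS | VC [5, 22, 14]

OUTCOME = VC-HIT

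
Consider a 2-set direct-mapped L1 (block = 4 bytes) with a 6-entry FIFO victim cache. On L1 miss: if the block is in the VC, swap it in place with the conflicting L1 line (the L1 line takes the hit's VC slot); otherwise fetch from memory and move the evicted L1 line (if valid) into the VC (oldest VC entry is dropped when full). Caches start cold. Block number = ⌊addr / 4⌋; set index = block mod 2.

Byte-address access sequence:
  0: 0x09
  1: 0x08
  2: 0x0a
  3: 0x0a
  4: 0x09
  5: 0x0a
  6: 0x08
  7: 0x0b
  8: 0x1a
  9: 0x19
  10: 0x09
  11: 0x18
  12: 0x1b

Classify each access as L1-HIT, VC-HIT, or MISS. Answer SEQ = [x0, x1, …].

SEQ = [MISS, L1-HIT, L1-HIT, L1-HIT, L1-HIT, L1-HIT, L1-HIT, L1-HIT, MISS, L1-HIT, VC-HIT, VC-HIT, L1-HIT]

#0 0x9→b2/s0 MISS; vc=[]
#1 0x8→b2/s0 L1-HIT; vc=[]
#2 0xa→b2/s0 L1-HIT; vc=[]
#3 0xa→b2/s0 L1-HIT; vc=[]
#4 0x9→b2/s0 L1-HIT; vc=[]
#5 0xa→b2/s0 L1-HIT; vc=[]
#6 0x8→b2/s0 L1-HIT; vc=[]
#7 0xb→b2/s0 L1-HIT; vc=[]
#8 0x1a→b6/s0 MISS; vc=[2]
#9 0x19→b6/s0 L1-HIT; vc=[2]
#10 0x9→b2/s0 VC-HIT; vc=[6]
#11 0x18→b6/s0 VC-HIT; vc=[2]
#12 0x1b→b6/s0 L1-HIT; vc=[2]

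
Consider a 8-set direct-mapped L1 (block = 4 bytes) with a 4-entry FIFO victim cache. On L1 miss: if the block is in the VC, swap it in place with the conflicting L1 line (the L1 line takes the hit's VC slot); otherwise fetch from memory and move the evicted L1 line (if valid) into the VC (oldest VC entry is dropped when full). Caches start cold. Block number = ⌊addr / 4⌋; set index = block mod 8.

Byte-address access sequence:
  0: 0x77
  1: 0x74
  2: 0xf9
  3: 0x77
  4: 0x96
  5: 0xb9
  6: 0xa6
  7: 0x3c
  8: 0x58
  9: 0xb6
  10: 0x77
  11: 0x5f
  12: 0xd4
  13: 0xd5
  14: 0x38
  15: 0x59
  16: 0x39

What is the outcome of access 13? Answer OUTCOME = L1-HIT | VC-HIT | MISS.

0: 0x77 (blk 29, set 5) → MISS  vc=[]
1: 0x74 (blk 29, set 5) → L1-HIT  vc=[]
2: 0xf9 (blk 62, set 6) → MISS  vc=[]
3: 0x77 (blk 29, set 5) → L1-HIT  vc=[]
4: 0x96 (blk 37, set 5) → MISS  vc=[29]
5: 0xb9 (blk 46, set 6) → MISS  vc=[29, 62]
6: 0xa6 (blk 41, set 1) → MISS  vc=[29, 62]
7: 0x3c (blk 15, set 7) → MISS  vc=[29, 62]
8: 0x58 (blk 22, set 6) → MISS  vc=[29, 62, 46]
9: 0xb6 (blk 45, set 5) → MISS  vc=[29, 62, 46, 37]
10: 0x77 (blk 29, set 5) → VC-HIT  vc=[45, 62, 46, 37]
11: 0x5f (blk 23, set 7) → MISS  vc=[62, 46, 37, 15]
12: 0xd4 (blk 53, set 5) → MISS  vc=[46, 37, 15, 29]
13: 0xd5 (blk 53, set 5) → L1-HIT  vc=[46, 37, 15, 29]
14: 0x38 (blk 14, set 6) → MISS  vc=[37, 15, 29, 22]
15: 0x59 (blk 22, set 6) → VC-HIT  vc=[37, 15, 29, 14]
16: 0x39 (blk 14, set 6) → VC-HIT  vc=[37, 15, 29, 22]

OUTCOME = L1-HIT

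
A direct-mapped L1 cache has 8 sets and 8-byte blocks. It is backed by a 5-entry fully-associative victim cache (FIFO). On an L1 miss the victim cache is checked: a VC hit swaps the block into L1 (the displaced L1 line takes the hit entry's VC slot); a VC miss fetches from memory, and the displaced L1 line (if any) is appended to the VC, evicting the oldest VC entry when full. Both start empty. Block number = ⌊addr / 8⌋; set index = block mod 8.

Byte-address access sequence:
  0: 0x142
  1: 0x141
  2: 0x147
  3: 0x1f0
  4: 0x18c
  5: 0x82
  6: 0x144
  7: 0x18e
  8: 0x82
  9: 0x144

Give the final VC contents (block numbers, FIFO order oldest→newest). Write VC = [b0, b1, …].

0: 0x142 (blk 40, set 0) → MISS  vc=[]
1: 0x141 (blk 40, set 0) → L1-HIT  vc=[]
2: 0x147 (blk 40, set 0) → L1-HIT  vc=[]
3: 0x1f0 (blk 62, set 6) → MISS  vc=[]
4: 0x18c (blk 49, set 1) → MISS  vc=[]
5: 0x82 (blk 16, set 0) → MISS  vc=[40]
6: 0x144 (blk 40, set 0) → VC-HIT  vc=[16]
7: 0x18e (blk 49, set 1) → L1-HIT  vc=[16]
8: 0x82 (blk 16, set 0) → VC-HIT  vc=[40]
9: 0x144 (blk 40, set 0) → VC-HIT  vc=[16]

VC = [16]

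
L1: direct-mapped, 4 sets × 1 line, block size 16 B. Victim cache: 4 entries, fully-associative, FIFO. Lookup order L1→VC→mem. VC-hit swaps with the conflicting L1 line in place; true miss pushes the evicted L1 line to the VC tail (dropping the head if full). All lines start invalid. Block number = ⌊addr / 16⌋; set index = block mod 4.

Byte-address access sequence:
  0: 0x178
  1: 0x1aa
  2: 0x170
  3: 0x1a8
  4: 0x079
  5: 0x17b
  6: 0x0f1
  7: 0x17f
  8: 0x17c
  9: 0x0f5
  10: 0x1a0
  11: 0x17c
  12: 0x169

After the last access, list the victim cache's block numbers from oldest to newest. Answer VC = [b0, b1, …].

#0 0x178→b23/s3 MISS; vc=[]
#1 0x1aa→b26/s2 MISS; vc=[]
#2 0x170→b23/s3 L1-HIT; vc=[]
#3 0x1a8→b26/s2 L1-HIT; vc=[]
#4 0x79→b7/s3 MISS; vc=[23]
#5 0x17b→b23/s3 VC-HIT; vc=[7]
#6 0xf1→b15/s3 MISS; vc=[7,23]
#7 0x17f→b23/s3 VC-HIT; vc=[7,15]
#8 0x17c→b23/s3 L1-HIT; vc=[7,15]
#9 0xf5→b15/s3 VC-HIT; vc=[7,23]
#10 0x1a0→b26/s2 L1-HIT; vc=[7,23]
#11 0x17c→b23/s3 VC-HIT; vc=[7,15]
#12 0x169→b22/s2 MISS; vc=[7,15,26]

VC = [7, 15, 26]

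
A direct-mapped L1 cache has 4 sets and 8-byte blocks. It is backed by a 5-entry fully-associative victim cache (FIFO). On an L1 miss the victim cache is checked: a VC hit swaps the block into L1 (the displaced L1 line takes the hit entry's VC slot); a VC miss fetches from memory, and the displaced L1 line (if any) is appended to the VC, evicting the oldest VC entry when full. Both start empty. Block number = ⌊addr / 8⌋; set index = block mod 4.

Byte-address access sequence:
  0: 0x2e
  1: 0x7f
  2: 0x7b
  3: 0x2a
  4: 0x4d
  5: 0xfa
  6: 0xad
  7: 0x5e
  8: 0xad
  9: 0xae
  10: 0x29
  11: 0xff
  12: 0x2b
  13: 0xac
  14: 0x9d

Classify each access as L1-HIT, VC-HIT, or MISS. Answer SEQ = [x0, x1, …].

0: 0x2e (blk 5, set 1) → MISS  vc=[]
1: 0x7f (blk 15, set 3) → MISS  vc=[]
2: 0x7b (blk 15, set 3) → L1-HIT  vc=[]
3: 0x2a (blk 5, set 1) → L1-HIT  vc=[]
4: 0x4d (blk 9, set 1) → MISS  vc=[5]
5: 0xfa (blk 31, set 3) → MISS  vc=[5, 15]
6: 0xad (blk 21, set 1) → MISS  vc=[5, 15, 9]
7: 0x5e (blk 11, set 3) → MISS  vc=[5, 15, 9, 31]
8: 0xad (blk 21, set 1) → L1-HIT  vc=[5, 15, 9, 31]
9: 0xae (blk 21, set 1) → L1-HIT  vc=[5, 15, 9, 31]
10: 0x29 (blk 5, set 1) → VC-HIT  vc=[21, 15, 9, 31]
11: 0xff (blk 31, set 3) → VC-HIT  vc=[21, 15, 9, 11]
12: 0x2b (blk 5, set 1) → L1-HIT  vc=[21, 15, 9, 11]
13: 0xac (blk 21, set 1) → VC-HIT  vc=[5, 15, 9, 11]
14: 0x9d (blk 19, set 3) → MISS  vc=[5, 15, 9, 11, 31]

SEQ = [MISS, MISS, L1-HIT, L1-HIT, MISS, MISS, MISS, MISS, L1-HIT, L1-HIT, VC-HIT, VC-HIT, L1-HIT, VC-HIT, MISS]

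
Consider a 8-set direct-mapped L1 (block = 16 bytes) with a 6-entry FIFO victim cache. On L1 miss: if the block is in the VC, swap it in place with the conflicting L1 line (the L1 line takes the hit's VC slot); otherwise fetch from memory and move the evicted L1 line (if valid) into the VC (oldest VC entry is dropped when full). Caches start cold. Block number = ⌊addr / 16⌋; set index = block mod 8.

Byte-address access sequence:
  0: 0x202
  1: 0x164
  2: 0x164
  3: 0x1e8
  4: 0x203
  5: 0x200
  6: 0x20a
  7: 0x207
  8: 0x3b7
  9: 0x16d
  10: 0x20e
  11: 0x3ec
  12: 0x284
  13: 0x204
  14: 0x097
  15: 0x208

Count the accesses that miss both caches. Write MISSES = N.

  [0] addr=0x202 blk=32 s=0: MISS | VC []
  [1] addr=0x164 blk=22 s=6: MISS | VC []
  [2] addr=0x164 blk=22 s=6: L1-HIT | VC []
  [3] addr=0x1e8 blk=30 s=6: MISS | VC [22]
  [4] addr=0x203 blk=32 s=0: L1-HIT | VC [22]
  [5] addr=0x200 blk=32 s=0: L1-HIT | VC [22]
  [6] addr=0x20a blk=32 s=0: L1-HIT | VC [22]
  [7] addr=0x207 blk=32 s=0: L1-HIT | VC [22]
  [8] addr=0x3b7 blk=59 s=3: MISS | VC [22]
  [9] addr=0x16d blk=22 s=6: VC-HIT | VC [30]
  [10] addr=0x20e blk=32 s=0: L1-HIT | VC [30]
  [11] addr=0x3ec blk=62 s=6: MISS | VC [30, 22]
  [12] addr=0x284 blk=40 s=0: MISS | VC [30, 22, 32]
  [13] addr=0x204 blk=32 s=0: VC-HIT | VC [30, 22, 40]
  [14] addr=0x97 blk=9 s=1: MISS | VC [30, 22, 40]
  [15] addr=0x208 blk=32 s=0: L1-HIT | VC [30, 22, 40]

MISSES = 7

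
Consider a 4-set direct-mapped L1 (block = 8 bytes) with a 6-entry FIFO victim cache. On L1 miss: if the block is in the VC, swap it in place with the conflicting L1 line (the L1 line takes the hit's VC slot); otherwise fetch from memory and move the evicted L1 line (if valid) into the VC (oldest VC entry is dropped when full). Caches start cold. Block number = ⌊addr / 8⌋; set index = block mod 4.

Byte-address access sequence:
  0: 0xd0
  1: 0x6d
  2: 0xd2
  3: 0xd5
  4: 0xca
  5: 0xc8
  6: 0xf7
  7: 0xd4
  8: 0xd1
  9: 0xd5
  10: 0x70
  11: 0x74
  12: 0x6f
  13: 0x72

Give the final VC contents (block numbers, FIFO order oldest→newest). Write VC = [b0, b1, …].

0: 0xd0 (blk 26, set 2) → MISS  vc=[]
1: 0x6d (blk 13, set 1) → MISS  vc=[]
2: 0xd2 (blk 26, set 2) → L1-HIT  vc=[]
3: 0xd5 (blk 26, set 2) → L1-HIT  vc=[]
4: 0xca (blk 25, set 1) → MISS  vc=[13]
5: 0xc8 (blk 25, set 1) → L1-HIT  vc=[13]
6: 0xf7 (blk 30, set 2) → MISS  vc=[13, 26]
7: 0xd4 (blk 26, set 2) → VC-HIT  vc=[13, 30]
8: 0xd1 (blk 26, set 2) → L1-HIT  vc=[13, 30]
9: 0xd5 (blk 26, set 2) → L1-HIT  vc=[13, 30]
10: 0x70 (blk 14, set 2) → MISS  vc=[13, 30, 26]
11: 0x74 (blk 14, set 2) → L1-HIT  vc=[13, 30, 26]
12: 0x6f (blk 13, set 1) → VC-HIT  vc=[25, 30, 26]
13: 0x72 (blk 14, set 2) → L1-HIT  vc=[25, 30, 26]

VC = [25, 30, 26]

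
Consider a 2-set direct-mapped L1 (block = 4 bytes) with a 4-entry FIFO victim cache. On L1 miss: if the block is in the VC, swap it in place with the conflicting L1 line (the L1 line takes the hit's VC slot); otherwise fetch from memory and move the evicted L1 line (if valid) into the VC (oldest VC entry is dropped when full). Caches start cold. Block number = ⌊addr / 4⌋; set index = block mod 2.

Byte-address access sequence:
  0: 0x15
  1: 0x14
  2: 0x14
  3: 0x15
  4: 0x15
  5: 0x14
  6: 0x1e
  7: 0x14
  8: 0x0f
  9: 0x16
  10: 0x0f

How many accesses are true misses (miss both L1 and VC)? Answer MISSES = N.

MISSES = 3

0: 0x15 (blk 5, set 1) → MISS  vc=[]
1: 0x14 (blk 5, set 1) → L1-HIT  vc=[]
2: 0x14 (blk 5, set 1) → L1-HIT  vc=[]
3: 0x15 (blk 5, set 1) → L1-HIT  vc=[]
4: 0x15 (blk 5, set 1) → L1-HIT  vc=[]
5: 0x14 (blk 5, set 1) → L1-HIT  vc=[]
6: 0x1e (blk 7, set 1) → MISS  vc=[5]
7: 0x14 (blk 5, set 1) → VC-HIT  vc=[7]
8: 0xf (blk 3, set 1) → MISS  vc=[7, 5]
9: 0x16 (blk 5, set 1) → VC-HIT  vc=[7, 3]
10: 0xf (blk 3, set 1) → VC-HIT  vc=[7, 5]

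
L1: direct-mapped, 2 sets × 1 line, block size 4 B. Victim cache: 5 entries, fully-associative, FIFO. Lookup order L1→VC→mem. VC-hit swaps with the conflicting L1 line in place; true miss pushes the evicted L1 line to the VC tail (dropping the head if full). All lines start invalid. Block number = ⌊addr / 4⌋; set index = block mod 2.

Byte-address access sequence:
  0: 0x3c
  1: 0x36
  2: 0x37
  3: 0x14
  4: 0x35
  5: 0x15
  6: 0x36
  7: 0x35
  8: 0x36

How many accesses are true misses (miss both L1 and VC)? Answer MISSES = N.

#0 0x3c→b15/s1 MISS; vc=[]
#1 0x36→b13/s1 MISS; vc=[15]
#2 0x37→b13/s1 L1-HIT; vc=[15]
#3 0x14→b5/s1 MISS; vc=[15,13]
#4 0x35→b13/s1 VC-HIT; vc=[15,5]
#5 0x15→b5/s1 VC-HIT; vc=[15,13]
#6 0x36→b13/s1 VC-HIT; vc=[15,5]
#7 0x35→b13/s1 L1-HIT; vc=[15,5]
#8 0x36→b13/s1 L1-HIT; vc=[15,5]

MISSES = 3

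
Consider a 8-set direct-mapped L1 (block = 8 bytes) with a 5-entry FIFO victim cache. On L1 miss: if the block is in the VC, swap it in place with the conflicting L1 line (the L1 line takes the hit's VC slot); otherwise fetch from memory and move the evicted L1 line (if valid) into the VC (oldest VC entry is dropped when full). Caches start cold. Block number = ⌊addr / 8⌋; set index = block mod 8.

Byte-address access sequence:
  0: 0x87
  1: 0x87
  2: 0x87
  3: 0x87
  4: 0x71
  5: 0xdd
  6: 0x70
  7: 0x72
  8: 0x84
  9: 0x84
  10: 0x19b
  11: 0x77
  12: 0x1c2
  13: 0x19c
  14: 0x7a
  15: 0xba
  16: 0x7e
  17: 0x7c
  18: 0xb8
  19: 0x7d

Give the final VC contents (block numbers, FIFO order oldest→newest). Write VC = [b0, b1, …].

  [0] addr=0x87 blk=16 s=0: MISS | VC []
  [1] addr=0x87 blk=16 s=0: L1-HIT | VC []
  [2] addr=0x87 blk=16 s=0: L1-HIT | VC []
  [3] addr=0x87 blk=16 s=0: L1-HIT | VC []
  [4] addr=0x71 blk=14 s=6: MISS | VC []
  [5] addr=0xdd blk=27 s=3: MISS | VC []
  [6] addr=0x70 blk=14 s=6: L1-HIT | VC []
  [7] addr=0x72 blk=14 s=6: L1-HIT | VC []
  [8] addr=0x84 blk=16 s=0: L1-HIT | VC []
  [9] addr=0x84 blk=16 s=0: L1-HIT | VC []
  [10] addr=0x19b blk=51 s=3: MISS | VC [27]
  [11] addr=0x77 blk=14 s=6: L1-HIT | VC [27]
  [12] addr=0x1c2 blk=56 s=0: MISS | VC [27, 16]
  [13] addr=0x19c blk=51 s=3: L1-HIT | VC [27, 16]
  [14] addr=0x7a blk=15 s=7: MISS | VC [27, 16]
  [15] addr=0xba blk=23 s=7: MISS | VC [27, 16, 15]
  [16] addr=0x7e blk=15 s=7: VC-HIT | VC [27, 16, 23]
  [17] addr=0x7c blk=15 s=7: L1-HIT | VC [27, 16, 23]
  [18] addr=0xb8 blk=23 s=7: VC-HIT | VC [27, 16, 15]
  [19] addr=0x7d blk=15 s=7: VC-HIT | VC [27, 16, 23]

VC = [27, 16, 23]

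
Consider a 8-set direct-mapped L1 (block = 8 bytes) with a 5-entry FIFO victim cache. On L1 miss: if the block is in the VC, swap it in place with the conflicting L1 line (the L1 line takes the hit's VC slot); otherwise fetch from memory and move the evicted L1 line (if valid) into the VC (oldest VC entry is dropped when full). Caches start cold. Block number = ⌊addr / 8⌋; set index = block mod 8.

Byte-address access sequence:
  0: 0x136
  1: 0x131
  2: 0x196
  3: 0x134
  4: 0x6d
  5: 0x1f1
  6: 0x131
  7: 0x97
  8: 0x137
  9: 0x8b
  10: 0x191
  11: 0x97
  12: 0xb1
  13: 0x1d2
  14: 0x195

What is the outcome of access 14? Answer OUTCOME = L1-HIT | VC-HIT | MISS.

OUTCOME = VC-HIT

0: 0x136 (blk 38, set 6) → MISS  vc=[]
1: 0x131 (blk 38, set 6) → L1-HIT  vc=[]
2: 0x196 (blk 50, set 2) → MISS  vc=[]
3: 0x134 (blk 38, set 6) → L1-HIT  vc=[]
4: 0x6d (blk 13, set 5) → MISS  vc=[]
5: 0x1f1 (blk 62, set 6) → MISS  vc=[38]
6: 0x131 (blk 38, set 6) → VC-HIT  vc=[62]
7: 0x97 (blk 18, set 2) → MISS  vc=[62, 50]
8: 0x137 (blk 38, set 6) → L1-HIT  vc=[62, 50]
9: 0x8b (blk 17, set 1) → MISS  vc=[62, 50]
10: 0x191 (blk 50, set 2) → VC-HIT  vc=[62, 18]
11: 0x97 (blk 18, set 2) → VC-HIT  vc=[62, 50]
12: 0xb1 (blk 22, set 6) → MISS  vc=[62, 50, 38]
13: 0x1d2 (blk 58, set 2) → MISS  vc=[62, 50, 38, 18]
14: 0x195 (blk 50, set 2) → VC-HIT  vc=[62, 58, 38, 18]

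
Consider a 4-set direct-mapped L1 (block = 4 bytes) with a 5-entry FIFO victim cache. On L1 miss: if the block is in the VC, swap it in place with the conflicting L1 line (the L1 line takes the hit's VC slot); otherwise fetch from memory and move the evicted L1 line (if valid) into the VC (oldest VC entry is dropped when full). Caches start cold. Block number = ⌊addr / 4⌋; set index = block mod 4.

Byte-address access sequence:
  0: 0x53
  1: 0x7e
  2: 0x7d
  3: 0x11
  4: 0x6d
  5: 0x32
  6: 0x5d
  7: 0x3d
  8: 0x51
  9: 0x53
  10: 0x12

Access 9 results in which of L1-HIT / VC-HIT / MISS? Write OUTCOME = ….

OUTCOME = L1-HIT

  [0] addr=0x53 blk=20 s=0: MISS | VC []
  [1] addr=0x7e blk=31 s=3: MISS | VC []
  [2] addr=0x7d blk=31 s=3: L1-HIT | VC []
  [3] addr=0x11 blk=4 s=0: MISS | VC [20]
  [4] addr=0x6d blk=27 s=3: MISS | VC [20, 31]
  [5] addr=0x32 blk=12 s=0: MISS | VC [20, 31, 4]
  [6] addr=0x5d blk=23 s=3: MISS | VC [20, 31, 4, 27]
  [7] addr=0x3d blk=15 s=3: MISS | VC [20, 31, 4, 27, 23]
  [8] addr=0x51 blk=20 s=0: VC-HIT | VC [12, 31, 4, 27, 23]
  [9] addr=0x53 blk=20 s=0: L1-HIT | VC [12, 31, 4, 27, 23]
  [10] addr=0x12 blk=4 s=0: VC-HIT | VC [12, 31, 20, 27, 23]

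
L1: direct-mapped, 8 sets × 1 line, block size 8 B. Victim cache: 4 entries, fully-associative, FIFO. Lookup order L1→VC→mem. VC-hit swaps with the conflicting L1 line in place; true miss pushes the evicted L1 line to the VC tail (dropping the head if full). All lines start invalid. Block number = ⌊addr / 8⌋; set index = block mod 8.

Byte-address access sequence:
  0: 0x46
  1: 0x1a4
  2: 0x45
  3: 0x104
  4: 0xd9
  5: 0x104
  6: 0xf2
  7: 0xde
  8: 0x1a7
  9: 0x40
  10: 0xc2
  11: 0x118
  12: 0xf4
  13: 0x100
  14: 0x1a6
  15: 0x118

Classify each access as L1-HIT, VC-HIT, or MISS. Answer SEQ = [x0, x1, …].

#0 0x46→b8/s0 MISS; vc=[]
#1 0x1a4→b52/s4 MISS; vc=[]
#2 0x45→b8/s0 L1-HIT; vc=[]
#3 0x104→b32/s0 MISS; vc=[8]
#4 0xd9→b27/s3 MISS; vc=[8]
#5 0x104→b32/s0 L1-HIT; vc=[8]
#6 0xf2→b30/s6 MISS; vc=[8]
#7 0xde→b27/s3 L1-HIT; vc=[8]
#8 0x1a7→b52/s4 L1-HIT; vc=[8]
#9 0x40→b8/s0 VC-HIT; vc=[32]
#10 0xc2→b24/s0 MISS; vc=[32,8]
#11 0x118→b35/s3 MISS; vc=[32,8,27]
#12 0xf4→b30/s6 L1-HIT; vc=[32,8,27]
#13 0x100→b32/s0 VC-HIT; vc=[24,8,27]
#14 0x1a6→b52/s4 L1-HIT; vc=[24,8,27]
#15 0x118→b35/s3 L1-HIT; vc=[24,8,27]

SEQ = [MISS, MISS, L1-HIT, MISS, MISS, L1-HIT, MISS, L1-HIT, L1-HIT, VC-HIT, MISS, MISS, L1-HIT, VC-HIT, L1-HIT, L1-HIT]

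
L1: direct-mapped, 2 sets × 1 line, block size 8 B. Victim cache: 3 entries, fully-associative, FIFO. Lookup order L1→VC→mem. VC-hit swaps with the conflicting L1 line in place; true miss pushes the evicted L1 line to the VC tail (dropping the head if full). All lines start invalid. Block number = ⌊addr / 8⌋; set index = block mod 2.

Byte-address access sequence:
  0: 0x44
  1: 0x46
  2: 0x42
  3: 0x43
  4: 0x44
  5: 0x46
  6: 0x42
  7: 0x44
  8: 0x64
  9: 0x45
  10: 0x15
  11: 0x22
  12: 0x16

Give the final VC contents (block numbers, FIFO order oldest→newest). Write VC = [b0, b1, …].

#0 0x44→b8/s0 MISS; vc=[]
#1 0x46→b8/s0 L1-HIT; vc=[]
#2 0x42→b8/s0 L1-HIT; vc=[]
#3 0x43→b8/s0 L1-HIT; vc=[]
#4 0x44→b8/s0 L1-HIT; vc=[]
#5 0x46→b8/s0 L1-HIT; vc=[]
#6 0x42→b8/s0 L1-HIT; vc=[]
#7 0x44→b8/s0 L1-HIT; vc=[]
#8 0x64→b12/s0 MISS; vc=[8]
#9 0x45→b8/s0 VC-HIT; vc=[12]
#10 0x15→b2/s0 MISS; vc=[12,8]
#11 0x22→b4/s0 MISS; vc=[12,8,2]
#12 0x16→b2/s0 VC-HIT; vc=[12,8,4]

VC = [12, 8, 4]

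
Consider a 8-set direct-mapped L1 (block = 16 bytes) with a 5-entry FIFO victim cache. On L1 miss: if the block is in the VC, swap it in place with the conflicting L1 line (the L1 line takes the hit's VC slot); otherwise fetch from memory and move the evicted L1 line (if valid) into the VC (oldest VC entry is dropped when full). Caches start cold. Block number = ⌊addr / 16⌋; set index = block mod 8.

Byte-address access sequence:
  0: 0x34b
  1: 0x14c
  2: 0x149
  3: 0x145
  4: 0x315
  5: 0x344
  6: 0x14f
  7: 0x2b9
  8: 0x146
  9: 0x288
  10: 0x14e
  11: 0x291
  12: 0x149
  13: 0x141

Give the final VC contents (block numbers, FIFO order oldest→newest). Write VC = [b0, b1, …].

  [0] addr=0x34b blk=52 s=4: MISS | VC []
  [1] addr=0x14c blk=20 s=4: MISS | VC [52]
  [2] addr=0x149 blk=20 s=4: L1-HIT | VC [52]
  [3] addr=0x145 blk=20 s=4: L1-HIT | VC [52]
  [4] addr=0x315 blk=49 s=1: MISS | VC [52]
  [5] addr=0x344 blk=52 s=4: VC-HIT | VC [20]
  [6] addr=0x14f blk=20 s=4: VC-HIT | VC [52]
  [7] addr=0x2b9 blk=43 s=3: MISS | VC [52]
  [8] addr=0x146 blk=20 s=4: L1-HIT | VC [52]
  [9] addr=0x288 blk=40 s=0: MISS | VC [52]
  [10] addr=0x14e blk=20 s=4: L1-HIT | VC [52]
  [11] addr=0x291 blk=41 s=1: MISS | VC [52, 49]
  [12] addr=0x149 blk=20 s=4: L1-HIT | VC [52, 49]
  [13] addr=0x141 blk=20 s=4: L1-HIT | VC [52, 49]

VC = [52, 49]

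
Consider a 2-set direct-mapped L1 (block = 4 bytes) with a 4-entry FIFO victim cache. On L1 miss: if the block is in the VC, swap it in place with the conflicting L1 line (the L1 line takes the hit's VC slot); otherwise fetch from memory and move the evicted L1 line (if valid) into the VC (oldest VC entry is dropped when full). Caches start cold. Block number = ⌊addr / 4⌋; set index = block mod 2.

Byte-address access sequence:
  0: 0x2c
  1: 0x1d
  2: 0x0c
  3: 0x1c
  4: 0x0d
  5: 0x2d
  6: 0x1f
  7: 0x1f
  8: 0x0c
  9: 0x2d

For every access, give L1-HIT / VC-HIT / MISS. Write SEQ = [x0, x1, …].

  [0] addr=0x2c blk=11 s=1: MISS | VC []
  [1] addr=0x1d blk=7 s=1: MISS | VC [11]
  [2] addr=0xc blk=3 s=1: MISS | VC [11, 7]
  [3] addr=0x1c blk=7 s=1: VC-HIT | VC [11, 3]
  [4] addr=0xd blk=3 s=1: VC-HIT | VC [11, 7]
  [5] addr=0x2d blk=11 s=1: VC-HIT | VC [3, 7]
  [6] addr=0x1f blk=7 s=1: VC-HIT | VC [3, 11]
  [7] addr=0x1f blk=7 s=1: L1-HIT | VC [3, 11]
  [8] addr=0xc blk=3 s=1: VC-HIT | VC [7, 11]
  [9] addr=0x2d blk=11 s=1: VC-HIT | VC [7, 3]

SEQ = [MISS, MISS, MISS, VC-HIT, VC-HIT, VC-HIT, VC-HIT, L1-HIT, VC-HIT, VC-HIT]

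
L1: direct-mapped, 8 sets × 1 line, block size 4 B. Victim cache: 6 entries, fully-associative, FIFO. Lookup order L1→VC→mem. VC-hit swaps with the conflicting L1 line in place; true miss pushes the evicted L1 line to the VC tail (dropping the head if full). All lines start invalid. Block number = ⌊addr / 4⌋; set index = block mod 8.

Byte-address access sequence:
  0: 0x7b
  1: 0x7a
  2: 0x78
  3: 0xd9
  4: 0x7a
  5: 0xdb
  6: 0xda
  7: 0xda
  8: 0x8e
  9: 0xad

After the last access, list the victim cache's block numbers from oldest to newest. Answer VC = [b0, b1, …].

VC = [30, 35]

  [0] addr=0x7b blk=30 s=6: MISS | VC []
  [1] addr=0x7a blk=30 s=6: L1-HIT | VC []
  [2] addr=0x78 blk=30 s=6: L1-HIT | VC []
  [3] addr=0xd9 blk=54 s=6: MISS | VC [30]
  [4] addr=0x7a blk=30 s=6: VC-HIT | VC [54]
  [5] addr=0xdb blk=54 s=6: VC-HIT | VC [30]
  [6] addr=0xda blk=54 s=6: L1-HIT | VC [30]
  [7] addr=0xda blk=54 s=6: L1-HIT | VC [30]
  [8] addr=0x8e blk=35 s=3: MISS | VC [30]
  [9] addr=0xad blk=43 s=3: MISS | VC [30, 35]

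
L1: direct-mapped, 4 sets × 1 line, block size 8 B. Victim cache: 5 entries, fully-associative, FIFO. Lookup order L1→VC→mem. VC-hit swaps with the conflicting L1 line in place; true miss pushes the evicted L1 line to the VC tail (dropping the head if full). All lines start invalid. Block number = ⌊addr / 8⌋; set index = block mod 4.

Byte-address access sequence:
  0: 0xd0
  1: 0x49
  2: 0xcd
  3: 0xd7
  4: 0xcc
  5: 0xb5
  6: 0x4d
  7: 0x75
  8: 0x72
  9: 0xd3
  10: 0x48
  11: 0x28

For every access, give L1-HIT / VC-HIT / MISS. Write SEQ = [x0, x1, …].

  [0] addr=0xd0 blk=26 s=2: MISS | VC []
  [1] addr=0x49 blk=9 s=1: MISS | VC []
  [2] addr=0xcd blk=25 s=1: MISS | VC [9]
  [3] addr=0xd7 blk=26 s=2: L1-HIT | VC [9]
  [4] addr=0xcc blk=25 s=1: L1-HIT | VC [9]
  [5] addr=0xb5 blk=22 s=2: MISS | VC [9, 26]
  [6] addr=0x4d blk=9 s=1: VC-HIT | VC [25, 26]
  [7] addr=0x75 blk=14 s=2: MISS | VC [25, 26, 22]
  [8] addr=0x72 blk=14 s=2: L1-HIT | VC [25, 26, 22]
  [9] addr=0xd3 blk=26 s=2: VC-HIT | VC [25, 14, 22]
  [10] addr=0x48 blk=9 s=1: L1-HIT | VC [25, 14, 22]
  [11] addr=0x28 blk=5 s=1: MISS | VC [25, 14, 22, 9]

SEQ = [MISS, MISS, MISS, L1-HIT, L1-HIT, MISS, VC-HIT, MISS, L1-HIT, VC-HIT, L1-HIT, MISS]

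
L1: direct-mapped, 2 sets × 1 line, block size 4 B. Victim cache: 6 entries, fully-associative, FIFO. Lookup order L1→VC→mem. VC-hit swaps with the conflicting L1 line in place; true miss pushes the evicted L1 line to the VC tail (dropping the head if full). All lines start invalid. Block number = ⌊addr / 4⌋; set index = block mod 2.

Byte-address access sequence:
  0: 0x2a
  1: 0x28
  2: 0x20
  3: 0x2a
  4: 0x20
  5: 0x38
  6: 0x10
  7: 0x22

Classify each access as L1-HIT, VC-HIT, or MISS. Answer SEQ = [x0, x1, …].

#0 0x2a→b10/s0 MISS; vc=[]
#1 0x28→b10/s0 L1-HIT; vc=[]
#2 0x20→b8/s0 MISS; vc=[10]
#3 0x2a→b10/s0 VC-HIT; vc=[8]
#4 0x20→b8/s0 VC-HIT; vc=[10]
#5 0x38→b14/s0 MISS; vc=[10,8]
#6 0x10→b4/s0 MISS; vc=[10,8,14]
#7 0x22→b8/s0 VC-HIT; vc=[10,4,14]

SEQ = [MISS, L1-HIT, MISS, VC-HIT, VC-HIT, MISS, MISS, VC-HIT]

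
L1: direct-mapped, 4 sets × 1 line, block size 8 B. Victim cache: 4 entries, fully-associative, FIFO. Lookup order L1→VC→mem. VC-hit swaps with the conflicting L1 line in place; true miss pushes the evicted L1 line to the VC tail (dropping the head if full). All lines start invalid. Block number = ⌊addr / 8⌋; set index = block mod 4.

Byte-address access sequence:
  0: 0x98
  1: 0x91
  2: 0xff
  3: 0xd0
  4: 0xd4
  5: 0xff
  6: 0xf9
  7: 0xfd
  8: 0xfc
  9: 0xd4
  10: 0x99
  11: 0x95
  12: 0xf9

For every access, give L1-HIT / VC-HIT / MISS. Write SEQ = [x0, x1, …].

#0 0x98→b19/s3 MISS; vc=[]
#1 0x91→b18/s2 MISS; vc=[]
#2 0xff→b31/s3 MISS; vc=[19]
#3 0xd0→b26/s2 MISS; vc=[19,18]
#4 0xd4→b26/s2 L1-HIT; vc=[19,18]
#5 0xff→b31/s3 L1-HIT; vc=[19,18]
#6 0xf9→b31/s3 L1-HIT; vc=[19,18]
#7 0xfd→b31/s3 L1-HIT; vc=[19,18]
#8 0xfc→b31/s3 L1-HIT; vc=[19,18]
#9 0xd4→b26/s2 L1-HIT; vc=[19,18]
#10 0x99→b19/s3 VC-HIT; vc=[31,18]
#11 0x95→b18/s2 VC-HIT; vc=[31,26]
#12 0xf9→b31/s3 VC-HIT; vc=[19,26]

SEQ = [MISS, MISS, MISS, MISS, L1-HIT, L1-HIT, L1-HIT, L1-HIT, L1-HIT, L1-HIT, VC-HIT, VC-HIT, VC-HIT]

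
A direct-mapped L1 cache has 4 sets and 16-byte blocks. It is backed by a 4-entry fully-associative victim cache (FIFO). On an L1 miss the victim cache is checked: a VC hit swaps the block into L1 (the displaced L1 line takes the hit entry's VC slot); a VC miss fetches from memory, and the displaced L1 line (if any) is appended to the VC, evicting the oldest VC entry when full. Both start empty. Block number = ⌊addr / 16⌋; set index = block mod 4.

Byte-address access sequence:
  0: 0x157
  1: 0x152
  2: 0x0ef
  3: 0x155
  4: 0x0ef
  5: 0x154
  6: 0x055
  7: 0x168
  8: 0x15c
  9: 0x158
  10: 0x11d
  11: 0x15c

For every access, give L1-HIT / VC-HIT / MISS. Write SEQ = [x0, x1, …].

SEQ = [MISS, L1-HIT, MISS, L1-HIT, L1-HIT, L1-HIT, MISS, MISS, VC-HIT, L1-HIT, MISS, VC-HIT]

  [0] addr=0x157 blk=21 s=1: MISS | VC []
  [1] addr=0x152 blk=21 s=1: L1-HIT | VC []
  [2] addr=0xef blk=14 s=2: MISS | VC []
  [3] addr=0x155 blk=21 s=1: L1-HIT | VC []
  [4] addr=0xef blk=14 s=2: L1-HIT | VC []
  [5] addr=0x154 blk=21 s=1: L1-HIT | VC []
  [6] addr=0x55 blk=5 s=1: MISS | VC [21]
  [7] addr=0x168 blk=22 s=2: MISS | VC [21, 14]
  [8] addr=0x15c blk=21 s=1: VC-HIT | VC [5, 14]
  [9] addr=0x158 blk=21 s=1: L1-HIT | VC [5, 14]
  [10] addr=0x11d blk=17 s=1: MISS | VC [5, 14, 21]
  [11] addr=0x15c blk=21 s=1: VC-HIT | VC [5, 14, 17]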